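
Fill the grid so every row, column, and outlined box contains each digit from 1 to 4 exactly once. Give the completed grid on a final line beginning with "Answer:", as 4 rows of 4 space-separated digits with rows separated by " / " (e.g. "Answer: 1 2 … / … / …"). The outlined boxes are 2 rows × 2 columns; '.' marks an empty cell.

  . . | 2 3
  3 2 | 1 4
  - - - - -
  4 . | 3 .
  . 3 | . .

Step 1. [r3c2∈{1}] nothing but 1 survives at r3c2, so r3c2=1.
Step 2. [r4c1∈{2}] only 2 remains possible at r4c1, so r4c1=2.
Step 3. [r1c2∈{4}] nothing but 4 survives at r1c2. So r1c2=4.
Step 4. [r4c3∈{4}] r4c3's peers cover all but 4. So r4c3=4.
Step 5. [r4c4∈{1}] r4c4 is down to just 1, so r4c4=1.
Step 6. [r3c4∈{2}] r3c4 is down to just 2 ⇒ r3c4=2.
Step 7. [r1c1∈{1}] r1c1 has the single candidate 1 ⇒ r1c1=1.

Answer: 1 4 2 3 / 3 2 1 4 / 4 1 3 2 / 2 3 4 1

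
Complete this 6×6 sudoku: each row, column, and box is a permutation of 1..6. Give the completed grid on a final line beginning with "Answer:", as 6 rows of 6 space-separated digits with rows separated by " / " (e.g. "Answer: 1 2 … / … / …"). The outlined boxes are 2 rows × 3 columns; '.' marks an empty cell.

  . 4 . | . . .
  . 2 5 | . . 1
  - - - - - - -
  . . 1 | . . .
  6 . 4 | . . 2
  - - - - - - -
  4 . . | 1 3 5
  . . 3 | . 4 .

Step 1. [r2c5∈{6}] r2c5 is down to just 6. So r2c5=6.
Step 2. [r3c5∈{5}] only 5 remains possible at r3c5. So r3c5=5.
Step 3. [r4c4∈{3}] r4c4's peers cover all but 3 ⇒ r4c4=3.
Step 4. [r6c2∈{1,5,6}] 1 has one home in col 2: r6c2 ⇒ r6c2=1.
Step 5. [r6c4∈{2,6}] in box 6, 2 fits only at r6c4, so r6c4=2.
Step 6. [r3c4∈{4,6}] col 4 places 6 nowhere but r3c4. So r3c4=6.
Step 7. [r2c1∈{3}] only 3 remains possible at r2c1. So r2c1=3.
Step 8. [r5c3∈{2,6}] row 5 places 2 nowhere but r5c3 ⇒ r5c3=2.
Step 9. [r1c4∈{5}] r1c4's peers cover all but 5. So r1c4=5.
Step 10. [r2c4∈{4}] r2c4 is down to just 4, so r2c4=4.
Step 11. [r1c5∈{2}] only 2 remains possible at r1c5, so r1c5=2.
Step 12. [r1c6∈{3}] r1c6 has the single candidate 3. So r1c6=3.
Step 13. [r6c6∈{6}] r6c6's peers cover all but 6, so r6c6=6.
Step 14. [r3c2∈{3}] r3c2's peers cover all but 3 ⇒ r3c2=3.
Step 15. [r1c1∈{1}] nothing but 1 survives at r1c1 ⇒ r1c1=1.
Step 16. [r4c2∈{5}] r4c2's peers cover all but 5, so r4c2=5.
Step 17. [r3c6∈{4}] nothing but 4 survives at r3c6 ⇒ r3c6=4.
Step 18. [r5c2∈{6}] r5c2 has the single candidate 6 ⇒ r5c2=6.
Step 19. [r1c3∈{6}] r1c3 has the single candidate 6. So r1c3=6.
Step 20. [r4c5∈{1}] r4c5's peers cover all but 1, so r4c5=1.
Step 21. [r3c1∈{2}] r3c1 has the single candidate 2. So r3c1=2.
Step 22. [r6c1∈{5}] r6c1 has the single candidate 5, so r6c1=5.

Answer: 1 4 6 5 2 3 / 3 2 5 4 6 1 / 2 3 1 6 5 4 / 6 5 4 3 1 2 / 4 6 2 1 3 5 / 5 1 3 2 4 6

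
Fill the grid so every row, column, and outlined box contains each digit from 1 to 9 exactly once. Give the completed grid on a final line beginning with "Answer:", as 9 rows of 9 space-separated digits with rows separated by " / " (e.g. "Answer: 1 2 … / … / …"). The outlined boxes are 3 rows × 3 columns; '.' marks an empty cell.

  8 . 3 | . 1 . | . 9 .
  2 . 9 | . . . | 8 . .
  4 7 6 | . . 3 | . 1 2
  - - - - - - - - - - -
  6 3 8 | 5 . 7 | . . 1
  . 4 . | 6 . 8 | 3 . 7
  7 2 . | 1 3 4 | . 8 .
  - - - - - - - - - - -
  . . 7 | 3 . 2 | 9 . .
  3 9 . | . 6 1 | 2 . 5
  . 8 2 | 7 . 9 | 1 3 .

Step 1. [r9c9∈{4,6}] r9c9 is the only open cell in row 9 admitting 6 ⇒ r9c9=6.
Step 2. [r1c9∈{4}] nothing but 4 survives at r1c9 ⇒ r1c9=4.
Step 3. [r9c5∈{4,5}] r9c5 is the only open cell in row 9 admitting 4 ⇒ r9c5=4.
Step 4. [r7c5∈{5,8}] box 8 places 5 nowhere but r7c5. So r7c5=5.
Step 5. [r2c8∈{5,6,7}] r2c8 is the only open cell in col 8 admitting 6, so r2c8=6.
Step 6. [r5c8∈{2,5}] col 8 places 5 nowhere but r5c8. So r5c8=5.
Step 7. [r1c2∈{5}] nothing but 5 survives at r1c2, so r1c2=5.
Step 8. [r4c5∈{2,9}] row 4 places 9 nowhere but r4c5. So r4c5=9.
Step 9. [r7c8∈{4}] r7c8 is down to just 4 ⇒ r7c8=4.
Step 10. [r7c1∈{1}] r7c1's peers cover all but 1 ⇒ r7c1=1.
Step 11. [r8c4∈{8}] nothing but 8 survives at r8c4 ⇒ r8c4=8.
Step 12. [r8c3∈{4}] only 4 remains possible at r8c3, so r8c3=4.
Step 13. [r2c6∈{5}] r2c6's peers cover all but 5. So r2c6=5.
Step 14. [r2c4∈{4}] r2c4 has the single candidate 4 ⇒ r2c4=4.
Step 15. [r4c8∈{2}] nothing but 2 survives at r4c8 ⇒ r4c8=2.
Step 16. [r9c1∈{5}] r9c1 has the single candidate 5 ⇒ r9c1=5.
Step 17. [r1c4∈{2}] r1c4's peers cover all but 2, so r1c4=2.
Step 18. [r7c9∈{8}] nothing but 8 survives at r7c9. So r7c9=8.
Step 19. [r4c7∈{4}] nothing but 4 survives at r4c7. So r4c7=4.
Step 20. [r5c3∈{1}] r5c3 has the single candidate 1, so r5c3=1.
Step 21. [r3c4∈{9}] nothing but 9 survives at r3c4, so r3c4=9.
Step 22. [r6c9∈{9}] r6c9 has the single candidate 9. So r6c9=9.
Step 23. [r3c7∈{5}] nothing but 5 survives at r3c7, so r3c7=5.
Step 24. [r2c2∈{1}] nothing but 1 survives at r2c2, so r2c2=1.
Step 25. [r8c8∈{7}] r8c8 has the single candidate 7. So r8c8=7.
Step 26. [r6c7∈{6}] r6c7 is down to just 6 ⇒ r6c7=6.
Step 27. [r1c7∈{7}] r1c7 is down to just 7. So r1c7=7.
Step 28. [r2c5∈{7}] r2c5 is down to just 7, so r2c5=7.
Step 29. [r3c5∈{8}] r3c5's peers cover all but 8. So r3c5=8.
Step 30. [r5c1∈{9}] only 9 remains possible at r5c1, so r5c1=9.
Step 31. [r7c2∈{6}] r7c2's peers cover all but 6, so r7c2=6.
Step 32. [r1c6∈{6}] r1c6's peers cover all but 6 ⇒ r1c6=6.
Step 33. [r6c3∈{5}] r6c3's peers cover all but 5. So r6c3=5.
Step 34. [r5c5∈{2}] nothing but 2 survives at r5c5. So r5c5=2.
Step 35. [r2c9∈{3}] r2c9 is down to just 3. So r2c9=3.

Answer: 8 5 3 2 1 6 7 9 4 / 2 1 9 4 7 5 8 6 3 / 4 7 6 9 8 3 5 1 2 / 6 3 8 5 9 7 4 2 1 / 9 4 1 6 2 8 3 5 7 / 7 2 5 1 3 4 6 8 9 / 1 6 7 3 5 2 9 4 8 / 3 9 4 8 6 1 2 7 5 / 5 8 2 7 4 9 1 3 6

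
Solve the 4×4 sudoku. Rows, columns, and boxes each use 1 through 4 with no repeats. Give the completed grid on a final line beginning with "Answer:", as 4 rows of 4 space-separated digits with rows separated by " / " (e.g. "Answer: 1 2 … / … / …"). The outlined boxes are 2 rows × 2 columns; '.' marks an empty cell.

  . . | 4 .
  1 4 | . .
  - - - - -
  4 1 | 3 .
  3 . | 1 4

Step 1. [r1c4∈{1,2,3}] r1c4 is the only open cell in row 1 admitting 1 ⇒ r1c4=1.
Step 2. [r1c1∈{2}] r1c1's peers cover all but 2 ⇒ r1c1=2.
Step 3. [r3c4∈{2}] r3c4 is down to just 2 ⇒ r3c4=2.
Step 4. [r4c2∈{2}] nothing but 2 survives at r4c2. So r4c2=2.
Step 5. [r1c2∈{3}] r1c2 is down to just 3. So r1c2=3.
Step 6. [r2c3∈{2}] only 2 remains possible at r2c3, so r2c3=2.
Step 7. [r2c4∈{3}] r2c4's peers cover all but 3, so r2c4=3.

Answer: 2 3 4 1 / 1 4 2 3 / 4 1 3 2 / 3 2 1 4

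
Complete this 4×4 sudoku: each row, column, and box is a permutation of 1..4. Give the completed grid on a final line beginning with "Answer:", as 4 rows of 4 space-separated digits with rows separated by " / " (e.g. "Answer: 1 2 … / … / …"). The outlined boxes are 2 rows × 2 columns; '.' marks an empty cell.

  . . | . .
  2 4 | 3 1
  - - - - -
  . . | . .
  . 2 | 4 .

Step 1. [r4c1∈{1,3}] 1 has one home in row 4: r4c1, so r4c1=1.
Step 2. [r3c2∈{3}] r3c2 has the single candidate 3, so r3c2=3.
Step 3. [r3c4∈{2}] nothing but 2 survives at r3c4, so r3c4=2.
Step 4. [r3c3∈{1}] only 1 remains possible at r3c3, so r3c3=1.
Step 5. [r1c4∈{4}] r1c4 is down to just 4 ⇒ r1c4=4.
Step 6. [r1c1∈{3}] nothing but 3 survives at r1c1. So r1c1=3.
Step 7. [r3c1∈{4}] only 4 remains possible at r3c1, so r3c1=4.
Step 8. [r1c2∈{1}] r1c2 is down to just 1, so r1c2=1.
Step 9. [r1c3∈{2}] r1c3 is down to just 2, so r1c3=2.
Step 10. [r4c4∈{3}] r4c4 is down to just 3, so r4c4=3.

Answer: 3 1 2 4 / 2 4 3 1 / 4 3 1 2 / 1 2 4 3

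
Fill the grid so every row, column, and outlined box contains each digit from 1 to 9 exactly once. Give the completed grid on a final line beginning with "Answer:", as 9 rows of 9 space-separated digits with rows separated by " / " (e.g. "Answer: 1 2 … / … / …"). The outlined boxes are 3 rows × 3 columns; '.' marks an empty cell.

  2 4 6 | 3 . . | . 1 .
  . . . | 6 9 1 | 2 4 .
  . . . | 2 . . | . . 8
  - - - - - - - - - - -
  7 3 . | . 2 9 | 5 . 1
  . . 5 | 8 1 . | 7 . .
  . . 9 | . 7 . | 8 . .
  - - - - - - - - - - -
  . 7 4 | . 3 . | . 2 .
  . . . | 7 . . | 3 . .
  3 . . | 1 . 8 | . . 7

Step 1. [r7c1∈{1,5,6,8,9}] row 7 places 8 nowhere but r7c1 ⇒ r7c1=8.
Step 2. [r4c8∈{6}] r4c8's peers cover all but 6 ⇒ r4c8=6.
Step 3. [r6c8∈{3}] r6c8's peers cover all but 3. So r6c8=3.
Step 4. [r2c1∈{5}] r2c1's peers cover all but 5. So r2c1=5.
Step 5. [r8c6∈{2,4,5,6}] r8c6 is the only open cell in col 6 admitting 2, so r8c6=2.
Step 6. [r1c7∈{9}] r1c7 is down to just 9. So r1c7=9.
Step 7. [r1c9∈{5}] r1c9's peers cover all but 5, so r1c9=5.
Step 8. [r3c3∈{1,3,7}] in row 3, 3 fits only at r3c3. So r3c3=3.
Step 9. [r9c7∈{4,6}] 4 has one home in col 7: r9c7, so r9c7=4.
Step 10. [r4c4∈{4}] nothing but 4 survives at r4c4 ⇒ r4c4=4.
Step 11. [r5c8∈{9}] nothing but 9 survives at r5c8 ⇒ r5c8=9.
Step 12. [r9c2∈{2,5,6,9}] r9c2 is the only open cell in row 9 admitting 9. So r9c2=9.
Step 13. [r8c2∈{1,5,6}] r8c2 is the only open cell in col 2 admitting 5, so r8c2=5.
Step 14. [r8c1∈{1,6}] box 7 places 6 nowhere but r8c1, so r8c1=6.
Step 15. [r3c6∈{4,5,7}] in col 6, 4 fits only at r3c6. So r3c6=4.
Step 16. [r7c9∈{6,9}] 6 has one home in col 9: r7c9, so r7c9=6.
Step 17. [r7c6∈{5}] r7c6 is down to just 5. So r7c6=5.
Step 18. [r6c6∈{6}] r6c6's peers cover all but 6 ⇒ r6c6=6.
Step 19. [r5c1∈{4}] only 4 remains possible at r5c1. So r5c1=4.
Step 20. [r5c9∈{2}] r5c9's peers cover all but 2 ⇒ r5c9=2.
Step 21. [r6c1∈{1}] r6c1 has the single candidate 1, so r6c1=1.
Step 22. [r2c2∈{8}] r2c2 is down to just 8, so r2c2=8.
Step 23. [r3c2∈{1}] r3c2's peers cover all but 1 ⇒ r3c2=1.
Step 24. [r5c6∈{3}] r5c6 has the single candidate 3, so r5c6=3.
Step 25. [r8c5∈{4}] only 4 remains possible at r8c5. So r8c5=4.
Step 26. [r6c4∈{5}] r6c4's peers cover all but 5, so r6c4=5.
Step 27. [r3c1∈{9}] r3c1's peers cover all but 9, so r3c1=9.
Step 28. [r1c6∈{7}] only 7 remains possible at r1c6, so r1c6=7.
Step 29. [r2c3∈{7}] r2c3's peers cover all but 7 ⇒ r2c3=7.
Step 30. [r7c4∈{9}] nothing but 9 survives at r7c4 ⇒ r7c4=9.
Step 31. [r6c2∈{2}] r6c2 is down to just 2, so r6c2=2.
Step 32. [r9c5∈{6}] only 6 remains possible at r9c5, so r9c5=6.
Step 33. [r8c3∈{1}] r8c3 is down to just 1 ⇒ r8c3=1.
Step 34. [r1c5∈{8}] only 8 remains possible at r1c5, so r1c5=8.
Step 35. [r4c3∈{8}] only 8 remains possible at r4c3 ⇒ r4c3=8.
Step 36. [r3c7∈{6}] r3c7 has the single candidate 6 ⇒ r3c7=6.
Step 37. [r7c7∈{1}] r7c7 is down to just 1 ⇒ r7c7=1.
Step 38. [r5c2∈{6}] r5c2 has the single candidate 6. So r5c2=6.
Step 39. [r6c9∈{4}] r6c9 is down to just 4, so r6c9=4.
Step 40. [r2c9∈{3}] r2c9 has the single candidate 3, so r2c9=3.
Step 41. [r3c5∈{5}] r3c5 has the single candidate 5 ⇒ r3c5=5.
Step 42. [r9c3∈{2}] r9c3 has the single candidate 2 ⇒ r9c3=2.
Step 43. [r8c8∈{8}] r8c8 is down to just 8 ⇒ r8c8=8.
Step 44. [r9c8∈{5}] only 5 remains possible at r9c8. So r9c8=5.
Step 45. [r8c9∈{9}] r8c9's peers cover all but 9 ⇒ r8c9=9.
Step 46. [r3c8∈{7}] r3c8 has the single candidate 7. So r3c8=7.

Answer: 2 4 6 3 8 7 9 1 5 / 5 8 7 6 9 1 2 4 3 / 9 1 3 2 5 4 6 7 8 / 7 3 8 4 2 9 5 6 1 / 4 6 5 8 1 3 7 9 2 / 1 2 9 5 7 6 8 3 4 / 8 7 4 9 3 5 1 2 6 / 6 5 1 7 4 2 3 8 9 / 3 9 2 1 6 8 4 5 7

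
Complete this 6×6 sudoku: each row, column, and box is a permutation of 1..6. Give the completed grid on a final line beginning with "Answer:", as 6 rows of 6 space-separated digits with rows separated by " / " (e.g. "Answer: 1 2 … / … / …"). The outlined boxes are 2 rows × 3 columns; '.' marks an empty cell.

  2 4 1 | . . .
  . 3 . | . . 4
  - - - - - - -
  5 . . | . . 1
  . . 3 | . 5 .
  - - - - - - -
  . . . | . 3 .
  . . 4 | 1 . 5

Step 1. [r2c1∈{6}] nothing but 6 survives at r2c1. So r2c1=6.
Step 2. [r5c4∈{2,4,6}] in row 5, 4 fits only at r5c4. So r5c4=4.
Step 3. [r1c5∈{6}] only 6 remains possible at r1c5 ⇒ r1c5=6.
Step 4. [r6c2∈{2,6}] row 6 places 6 nowhere but r6c2. So r6c2=6.
Step 5. [r3c2∈{2}] r3c2's peers cover all but 2 ⇒ r3c2=2.
Step 6. [r5c2∈{1,5}] 5 has one home in col 2: r5c2 ⇒ r5c2=5.
Step 7. [r5c6∈{2,6}] r5c6 is the only open cell in row 5 admitting 6, so r5c6=6.
Step 8. [r3c4∈{3,6}] in row 3, 3 fits only at r3c4. So r3c4=3.
Step 9. [r4c4∈{2,6}] 6 has one home in row 4: r4c4 ⇒ r4c4=6.
Step 10. [r2c4∈{2,5}] r2c4 is the only open cell in col 4 admitting 2, so r2c4=2.
Step 11. [r4c1∈{1,4}] r4c1 is the only open cell in row 4 admitting 4, so r4c1=4.
Step 12. [r2c5∈{1}] r2c5 has the single candidate 1, so r2c5=1.
Step 13. [r1c6∈{3}] r1c6 has the single candidate 3, so r1c6=3.
Step 14. [r1c4∈{5}] nothing but 5 survives at r1c4. So r1c4=5.
Step 15. [r4c2∈{1}] only 1 remains possible at r4c2. So r4c2=1.
Step 16. [r5c1∈{1}] nothing but 1 survives at r5c1. So r5c1=1.
Step 17. [r3c5∈{4}] nothing but 4 survives at r3c5 ⇒ r3c5=4.
Step 18. [r4c6∈{2}] only 2 remains possible at r4c6. So r4c6=2.
Step 19. [r2c3∈{5}] r2c3's peers cover all but 5, so r2c3=5.
Step 20. [r3c3∈{6}] r3c3 is down to just 6, so r3c3=6.
Step 21. [r5c3∈{2}] nothing but 2 survives at r5c3. So r5c3=2.
Step 22. [r6c5∈{2}] r6c5 has the single candidate 2, so r6c5=2.
Step 23. [r6c1∈{3}] nothing but 3 survives at r6c1, so r6c1=3.

Answer: 2 4 1 5 6 3 / 6 3 5 2 1 4 / 5 2 6 3 4 1 / 4 1 3 6 5 2 / 1 5 2 4 3 6 / 3 6 4 1 2 5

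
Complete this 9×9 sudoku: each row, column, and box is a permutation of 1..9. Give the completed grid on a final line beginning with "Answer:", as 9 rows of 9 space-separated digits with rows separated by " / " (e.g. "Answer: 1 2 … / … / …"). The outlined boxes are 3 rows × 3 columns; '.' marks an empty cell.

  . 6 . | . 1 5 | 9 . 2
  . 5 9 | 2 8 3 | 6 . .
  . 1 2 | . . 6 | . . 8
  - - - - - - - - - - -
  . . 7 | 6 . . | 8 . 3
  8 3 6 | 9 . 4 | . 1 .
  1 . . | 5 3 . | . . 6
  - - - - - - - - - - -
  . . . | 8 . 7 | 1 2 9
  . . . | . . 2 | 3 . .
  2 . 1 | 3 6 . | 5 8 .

Step 1. [r7c2∈{4}] nothing but 4 survives at r7c2. So r7c2=4.
Step 2. [r4c1∈{4,5,9}] box 4 places 5 nowhere but r4c1, so r4c1=5.
Step 3. [r4c8∈{4,9}] in row 4, 4 fits only at r4c8, so r4c8=4.
Step 4. [r2c8∈{7}] r2c8 has the single candidate 7, so r2c8=7.
Step 5. [r8c1∈{6,7,9}] r8c1 is the only open cell in col 1 admitting 9. So r8c1=9.
Step 6. [r5c5∈{2,7}] r5c5 is the only open cell in box 5 admitting 7 ⇒ r5c5=7.
Step 7. [r2c1∈{4}] nothing but 4 survives at r2c1. So r2c1=4.
Step 8. [r1c4∈{4,7}] 4 has one home in row 1: r1c4 ⇒ r1c4=4.
Step 9. [r1c8∈{3}] r1c8 has the single candidate 3. So r1c8=3.
Step 10. [r8c5∈{4,5}] across col 5, 4 lands solely at r8c5. So r8c5=4.
Step 11. [r3c1∈{3,7}] in row 3, 3 fits only at r3c1. So r3c1=3.
Step 12. [r8c3∈{5,8}] in row 8, 5 fits only at r8c3. So r8c3=5.
Step 13. [r8c9∈{7}] r8c9 has the single candidate 7. So r8c9=7.
Step 14. [r4c2∈{2,9}] r4c2 is the only open cell in row 4 admitting 9, so r4c2=9.
Step 15. [r6c2∈{2}] r6c2 is down to just 2. So r6c2=2.
Step 16. [r5c9∈{5}] nothing but 5 survives at r5c9. So r5c9=5.
Step 17. [r8c4∈{1}] r8c4 has the single candidate 1, so r8c4=1.
Step 18. [r1c1∈{7}] r1c1 has the single candidate 7, so r1c1=7.
Step 19. [r7c5∈{5}] only 5 remains possible at r7c5, so r7c5=5.
Step 20. [r4c5∈{2}] nothing but 2 survives at r4c5 ⇒ r4c5=2.
Step 21. [r9c2∈{7}] only 7 remains possible at r9c2 ⇒ r9c2=7.
Step 22. [r8c8∈{6}] nothing but 6 survives at r8c8 ⇒ r8c8=6.
Step 23. [r4c6∈{1}] r4c6 has the single candidate 1, so r4c6=1.
Step 24. [r1c3∈{8}] only 8 remains possible at r1c3 ⇒ r1c3=8.
Step 25. [r3c5∈{9}] r3c5's peers cover all but 9 ⇒ r3c5=9.
Step 26. [r6c3∈{4}] only 4 remains possible at r6c3 ⇒ r6c3=4.
Step 27. [r7c1∈{6}] only 6 remains possible at r7c1, so r7c1=6.
Step 28. [r8c2∈{8}] r8c2's peers cover all but 8. So r8c2=8.
Step 29. [r9c9∈{4}] nothing but 4 survives at r9c9. So r9c9=4.
Step 30. [r2c9∈{1}] only 1 remains possible at r2c9. So r2c9=1.
Step 31. [r6c8∈{9}] only 9 remains possible at r6c8, so r6c8=9.
Step 32. [r3c8∈{5}] r3c8's peers cover all but 5. So r3c8=5.
Step 33. [r9c6∈{9}] nothing but 9 survives at r9c6, so r9c6=9.
Step 34. [r5c7∈{2}] nothing but 2 survives at r5c7. So r5c7=2.
Step 35. [r7c3∈{3}] only 3 remains possible at r7c3, so r7c3=3.
Step 36. [r6c7∈{7}] r6c7's peers cover all but 7, so r6c7=7.
Step 37. [r3c4∈{7}] nothing but 7 survives at r3c4 ⇒ r3c4=7.
Step 38. [r6c6∈{8}] r6c6 is down to just 8 ⇒ r6c6=8.
Step 39. [r3c7∈{4}] r3c7's peers cover all but 4. So r3c7=4.

Answer: 7 6 8 4 1 5 9 3 2 / 4 5 9 2 8 3 6 7 1 / 3 1 2 7 9 6 4 5 8 / 5 9 7 6 2 1 8 4 3 / 8 3 6 9 7 4 2 1 5 / 1 2 4 5 3 8 7 9 6 / 6 4 3 8 5 7 1 2 9 / 9 8 5 1 4 2 3 6 7 / 2 7 1 3 6 9 5 8 4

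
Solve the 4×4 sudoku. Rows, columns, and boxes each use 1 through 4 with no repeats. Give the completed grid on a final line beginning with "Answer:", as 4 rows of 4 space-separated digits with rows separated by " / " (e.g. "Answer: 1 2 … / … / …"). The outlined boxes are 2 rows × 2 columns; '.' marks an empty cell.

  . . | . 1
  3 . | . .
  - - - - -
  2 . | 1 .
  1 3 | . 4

Step 1. [r2c4∈{2}] r2c4's peers cover all but 2. So r2c4=2.
Step 2. [r1c1∈{4}] only 4 remains possible at r1c1. So r1c1=4.
Step 3. [r1c2∈{2}] only 2 remains possible at r1c2 ⇒ r1c2=2.
Step 4. [r2c3∈{4}] r2c3's peers cover all but 4, so r2c3=4.
Step 5. [r3c4∈{3}] r3c4's peers cover all but 3, so r3c4=3.
Step 6. [r3c2∈{4}] r3c2 is down to just 4. So r3c2=4.
Step 7. [r4c3∈{2}] r4c3's peers cover all but 2, so r4c3=2.
Step 8. [r2c2∈{1}] r2c2 is down to just 1 ⇒ r2c2=1.
Step 9. [r1c3∈{3}] r1c3 is down to just 3 ⇒ r1c3=3.

Answer: 4 2 3 1 / 3 1 4 2 / 2 4 1 3 / 1 3 2 4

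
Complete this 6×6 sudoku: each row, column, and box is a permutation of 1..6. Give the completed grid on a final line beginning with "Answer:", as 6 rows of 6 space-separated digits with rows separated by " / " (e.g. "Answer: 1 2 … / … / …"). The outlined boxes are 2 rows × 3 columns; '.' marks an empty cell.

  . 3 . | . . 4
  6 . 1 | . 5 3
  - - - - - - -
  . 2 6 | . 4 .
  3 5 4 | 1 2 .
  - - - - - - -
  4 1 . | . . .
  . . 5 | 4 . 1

Step 1. [r5c6∈{2,5,6}] r5c6 is the only open cell in col 6 admitting 2 ⇒ r5c6=2.
Step 2. [r6c5∈{3,6}] across row 6, 3 lands solely at r6c5 ⇒ r6c5=3.
Step 3. [r5c4∈{5,6}] across row 5, 5 lands solely at r5c4. So r5c4=5.
Step 4. [r1c4∈{2,6}] 6 has one home in col 4: r1c4 ⇒ r1c4=6.
Step 5. [r6c1∈{2}] r6c1 is down to just 2 ⇒ r6c1=2.
Step 6. [r1c5∈{1}] only 1 remains possible at r1c5. So r1c5=1.
Step 7. [r6c2∈{6}] r6c2 is down to just 6, so r6c2=6.
Step 8. [r1c3∈{2}] r1c3's peers cover all but 2 ⇒ r1c3=2.
Step 9. [r5c5∈{6}] r5c5 is down to just 6 ⇒ r5c5=6.
Step 10. [r3c6∈{5}] r3c6 has the single candidate 5, so r3c6=5.
Step 11. [r3c1∈{1}] nothing but 1 survives at r3c1, so r3c1=1.
Step 12. [r2c4∈{2}] nothing but 2 survives at r2c4. So r2c4=2.
Step 13. [r3c4∈{3}] r3c4 is down to just 3 ⇒ r3c4=3.
Step 14. [r2c2∈{4}] only 4 remains possible at r2c2, so r2c2=4.
Step 15. [r4c6∈{6}] nothing but 6 survives at r4c6. So r4c6=6.
Step 16. [r5c3∈{3}] nothing but 3 survives at r5c3 ⇒ r5c3=3.
Step 17. [r1c1∈{5}] nothing but 5 survives at r1c1. So r1c1=5.

Answer: 5 3 2 6 1 4 / 6 4 1 2 5 3 / 1 2 6 3 4 5 / 3 5 4 1 2 6 / 4 1 3 5 6 2 / 2 6 5 4 3 1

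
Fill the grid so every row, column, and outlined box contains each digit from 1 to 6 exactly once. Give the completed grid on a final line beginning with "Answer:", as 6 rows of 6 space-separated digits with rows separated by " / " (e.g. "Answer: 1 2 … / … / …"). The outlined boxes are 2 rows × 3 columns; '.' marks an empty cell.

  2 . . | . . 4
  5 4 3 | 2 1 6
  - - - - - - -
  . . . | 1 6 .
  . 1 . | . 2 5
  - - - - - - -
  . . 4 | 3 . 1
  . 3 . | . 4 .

Step 1. [r5c2∈{2,5,6}] in row 5, 2 fits only at r5c2, so r5c2=2.
Step 2. [r6c3∈{1,5,6}] 5 has one home in box 5: r6c3, so r6c3=5.
Step 3. [r4c1∈{3,4,6}] in row 4, 3 fits only at r4c1, so r4c1=3.
Step 4. [r1c4∈{5}] only 5 remains possible at r1c4 ⇒ r1c4=5.
Step 5. [r4c3∈{6}] r4c3 is down to just 6, so r4c3=6.
Step 6. [r5c1∈{6}] r5c1 is down to just 6 ⇒ r5c1=6.
Step 7. [r4c4∈{4}] nothing but 4 survives at r4c4 ⇒ r4c4=4.
Step 8. [r5c5∈{5}] r5c5 is down to just 5, so r5c5=5.
Step 9. [r3c2∈{5}] r3c2 has the single candidate 5. So r3c2=5.
Step 10. [r1c5∈{3}] only 3 remains possible at r1c5, so r1c5=3.
Step 11. [r1c3∈{1}] nothing but 1 survives at r1c3. So r1c3=1.
Step 12. [r3c6∈{3}] nothing but 3 survives at r3c6. So r3c6=3.
Step 13. [r3c1∈{4}] only 4 remains possible at r3c1, so r3c1=4.
Step 14. [r6c6∈{2}] nothing but 2 survives at r6c6 ⇒ r6c6=2.
Step 15. [r3c3∈{2}] r3c3 is down to just 2 ⇒ r3c3=2.
Step 16. [r1c2∈{6}] only 6 remains possible at r1c2. So r1c2=6.
Step 17. [r6c1∈{1}] r6c1's peers cover all but 1. So r6c1=1.
Step 18. [r6c4∈{6}] r6c4 is down to just 6, so r6c4=6.

Answer: 2 6 1 5 3 4 / 5 4 3 2 1 6 / 4 5 2 1 6 3 / 3 1 6 4 2 5 / 6 2 4 3 5 1 / 1 3 5 6 4 2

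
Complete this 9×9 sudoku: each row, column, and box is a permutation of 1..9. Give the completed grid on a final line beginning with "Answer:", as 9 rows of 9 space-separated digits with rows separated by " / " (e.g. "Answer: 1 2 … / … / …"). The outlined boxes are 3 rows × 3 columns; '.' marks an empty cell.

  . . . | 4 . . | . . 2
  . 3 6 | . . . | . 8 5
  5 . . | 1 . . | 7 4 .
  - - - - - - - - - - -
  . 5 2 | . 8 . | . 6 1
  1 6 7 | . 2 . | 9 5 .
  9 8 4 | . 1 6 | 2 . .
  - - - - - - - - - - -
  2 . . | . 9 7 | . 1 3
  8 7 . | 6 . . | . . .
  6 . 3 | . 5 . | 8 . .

Step 1. [r8c5∈{3,4}] across col 5, 4 lands solely at r8c5, so r8c5=4.
Step 2. [r8c6∈{1,2,3}] row 8 places 3 nowhere but r8c6 ⇒ r8c6=3.
Step 3. [r8c9∈{9}] r8c9's peers cover all but 9. So r8c9=9.
Step 4. [r1c8∈{3,9}] r1c8 is the only open cell in col 8 admitting 9, so r1c8=9.
Step 5. [r4c4∈{3,7,9}] r4c4 is the only open cell in row 4 admitting 7. So r4c4=7.
Step 6. [r1c7∈{1,3,6}] 3 has one home in box 3: r1c7, so r1c7=3.
Step 7. [r9c4∈{2}] nothing but 2 survives at r9c4 ⇒ r9c4=2.
Step 8. [r9c2∈{1,4,9}] 9 has one home in row 9: r9c2 ⇒ r9c2=9.
Step 9. [r9c9∈{4,7}] row 9 places 4 nowhere but r9c9 ⇒ r9c9=4.
Step 10. [r4c6∈{4,9}] in row 4, 9 fits only at r4c6, so r4c6=9.
Step 11. [r8c3∈{1,5}] across row 8, 1 lands solely at r8c3. So r8c3=1.
Step 12. [r6c8∈{3,7}] 3 has one home in col 8: r6c8, so r6c8=3.
Step 13. [r1c3∈{8}] only 8 remains possible at r1c3, so r1c3=8.
Step 14. [r1c1∈{7}] only 7 remains possible at r1c1. So r1c1=7.
Step 15. [r3c2∈{2}] r3c2 is down to just 2 ⇒ r3c2=2.
Step 16. [r7c3∈{5}] r7c3's peers cover all but 5. So r7c3=5.
Step 17. [r1c5∈{6}] only 6 remains possible at r1c5. So r1c5=6.
Step 18. [r5c6∈{4}] r5c6's peers cover all but 4 ⇒ r5c6=4.
Step 19. [r8c7∈{5}] r8c7 has the single candidate 5. So r8c7=5.
Step 20. [r3c3∈{9}] only 9 remains possible at r3c3 ⇒ r3c3=9.
Step 21. [r6c9∈{7}] r6c9 is down to just 7. So r6c9=7.
Step 22. [r4c7∈{4}] r4c7's peers cover all but 4 ⇒ r4c7=4.
Step 23. [r1c2∈{1}] r1c2 has the single candidate 1, so r1c2=1.
Step 24. [r2c7∈{1}] nothing but 1 survives at r2c7, so r2c7=1.
Step 25. [r4c1∈{3}] r4c1 has the single candidate 3 ⇒ r4c1=3.
Step 26. [r2c6∈{2}] only 2 remains possible at r2c6, so r2c6=2.
Step 27. [r9c8∈{7}] r9c8 has the single candidate 7, so r9c8=7.
Step 28. [r5c9∈{8}] r5c9 is down to just 8, so r5c9=8.
Step 29. [r3c6∈{8}] r3c6's peers cover all but 8 ⇒ r3c6=8.
Step 30. [r6c4∈{5}] r6c4 has the single candidate 5, so r6c4=5.
Step 31. [r2c5∈{7}] r2c5 is down to just 7, so r2c5=7.
Step 32. [r3c9∈{6}] only 6 remains possible at r3c9, so r3c9=6.
Step 33. [r9c6∈{1}] r9c6's peers cover all but 1 ⇒ r9c6=1.
Step 34. [r1c6∈{5}] r1c6 is down to just 5 ⇒ r1c6=5.
Step 35. [r7c7∈{6}] r7c7's peers cover all but 6, so r7c7=6.
Step 36. [r2c1∈{4}] r2c1 is down to just 4. So r2c1=4.
Step 37. [r2c4∈{9}] r2c4 is down to just 9. So r2c4=9.
Step 38. [r7c4∈{8}] nothing but 8 survives at r7c4 ⇒ r7c4=8.
Step 39. [r8c8∈{2}] r8c8 is down to just 2. So r8c8=2.
Step 40. [r3c5∈{3}] r3c5's peers cover all but 3, so r3c5=3.
Step 41. [r5c4∈{3}] r5c4 has the single candidate 3. So r5c4=3.
Step 42. [r7c2∈{4}] only 4 remains possible at r7c2. So r7c2=4.

Answer: 7 1 8 4 6 5 3 9 2 / 4 3 6 9 7 2 1 8 5 / 5 2 9 1 3 8 7 4 6 / 3 5 2 7 8 9 4 6 1 / 1 6 7 3 2 4 9 5 8 / 9 8 4 5 1 6 2 3 7 / 2 4 5 8 9 7 6 1 3 / 8 7 1 6 4 3 5 2 9 / 6 9 3 2 5 1 8 7 4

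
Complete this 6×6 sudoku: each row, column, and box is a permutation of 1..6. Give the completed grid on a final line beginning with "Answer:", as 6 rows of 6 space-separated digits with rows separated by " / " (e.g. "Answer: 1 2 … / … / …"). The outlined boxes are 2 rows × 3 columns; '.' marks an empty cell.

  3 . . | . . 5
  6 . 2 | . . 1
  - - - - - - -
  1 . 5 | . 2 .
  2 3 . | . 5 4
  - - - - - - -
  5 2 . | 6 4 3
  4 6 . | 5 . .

Step 1. [r1c3∈{1,4}] across col 3, 4 lands solely at r1c3 ⇒ r1c3=4.
Step 2. [r5c3∈{1}] r5c3 is down to just 1 ⇒ r5c3=1.
Step 3. [r2c4∈{3,4}] r2c4 is the only open cell in row 2 admitting 4 ⇒ r2c4=4.
Step 4. [r4c3∈{6}] nothing but 6 survives at r4c3, so r4c3=6.
Step 5. [r3c6∈{6}] r3c6 has the single candidate 6. So r3c6=6.
Step 6. [r3c4∈{3}] r3c4's peers cover all but 3 ⇒ r3c4=3.
Step 7. [r6c3∈{3}] only 3 remains possible at r6c3 ⇒ r6c3=3.
Step 8. [r1c5∈{6}] only 6 remains possible at r1c5. So r1c5=6.
Step 9. [r1c2∈{1}] r1c2 is down to just 1. So r1c2=1.
Step 10. [r2c2∈{5}] nothing but 5 survives at r2c2 ⇒ r2c2=5.
Step 11. [r3c2∈{4}] r3c2 has the single candidate 4. So r3c2=4.
Step 12. [r6c6∈{2}] r6c6's peers cover all but 2. So r6c6=2.
Step 13. [r6c5∈{1}] r6c5 is down to just 1. So r6c5=1.
Step 14. [r4c4∈{1}] nothing but 1 survives at r4c4. So r4c4=1.
Step 15. [r1c4∈{2}] r1c4 has the single candidate 2. So r1c4=2.
Step 16. [r2c5∈{3}] r2c5's peers cover all but 3, so r2c5=3.

Answer: 3 1 4 2 6 5 / 6 5 2 4 3 1 / 1 4 5 3 2 6 / 2 3 6 1 5 4 / 5 2 1 6 4 3 / 4 6 3 5 1 2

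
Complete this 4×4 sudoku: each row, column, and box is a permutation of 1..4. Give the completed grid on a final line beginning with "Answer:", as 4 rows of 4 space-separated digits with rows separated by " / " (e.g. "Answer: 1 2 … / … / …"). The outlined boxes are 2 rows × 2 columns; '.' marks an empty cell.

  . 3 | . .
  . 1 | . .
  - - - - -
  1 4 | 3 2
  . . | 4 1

Step 1. [r1c4∈{4}] r1c4's peers cover all but 4, so r1c4=4.
Step 2. [r1c1∈{2}] r1c1 is down to just 2 ⇒ r1c1=2.
Step 3. [r2c3∈{2}] nothing but 2 survives at r2c3 ⇒ r2c3=2.
Step 4. [r2c4∈{3}] r2c4 has the single candidate 3, so r2c4=3.
Step 5. [r1c3∈{1}] nothing but 1 survives at r1c3. So r1c3=1.
Step 6. [r2c1∈{4}] r2c1 is down to just 4. So r2c1=4.
Step 7. [r4c2∈{2}] r4c2's peers cover all but 2 ⇒ r4c2=2.
Step 8. [r4c1∈{3}] only 3 remains possible at r4c1, so r4c1=3.

Answer: 2 3 1 4 / 4 1 2 3 / 1 4 3 2 / 3 2 4 1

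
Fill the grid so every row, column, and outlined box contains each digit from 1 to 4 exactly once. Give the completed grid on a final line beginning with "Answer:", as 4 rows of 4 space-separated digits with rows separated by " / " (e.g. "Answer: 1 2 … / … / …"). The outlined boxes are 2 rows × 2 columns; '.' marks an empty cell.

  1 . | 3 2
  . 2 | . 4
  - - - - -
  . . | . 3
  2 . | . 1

Step 1. [r3c1∈{4}] only 4 remains possible at r3c1. So r3c1=4.
Step 2. [r4c2∈{3}] r4c2 is down to just 3 ⇒ r4c2=3.
Step 3. [r4c3∈{4}] r4c3 has the single candidate 4 ⇒ r4c3=4.
Step 4. [r3c3∈{2}] only 2 remains possible at r3c3 ⇒ r3c3=2.
Step 5. [r1c2∈{4}] nothing but 4 survives at r1c2. So r1c2=4.
Step 6. [r3c2∈{1}] r3c2 is down to just 1, so r3c2=1.
Step 7. [r2c3∈{1}] nothing but 1 survives at r2c3. So r2c3=1.
Step 8. [r2c1∈{3}] r2c1 is down to just 3 ⇒ r2c1=3.

Answer: 1 4 3 2 / 3 2 1 4 / 4 1 2 3 / 2 3 4 1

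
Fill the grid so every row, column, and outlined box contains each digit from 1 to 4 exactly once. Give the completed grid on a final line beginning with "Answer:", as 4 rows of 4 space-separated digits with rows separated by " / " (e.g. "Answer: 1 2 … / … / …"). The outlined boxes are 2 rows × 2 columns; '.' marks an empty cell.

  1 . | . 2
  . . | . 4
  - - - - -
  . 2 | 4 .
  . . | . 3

Step 1. [r2c2∈{3}] r2c2 has the single candidate 3, so r2c2=3.
Step 2. [r4c2∈{1,4}] col 2 places 1 nowhere but r4c2, so r4c2=1.
Step 3. [r4c3∈{2}] r4c3 is down to just 2, so r4c3=2.
Step 4. [r3c1∈{3}] r3c1's peers cover all but 3 ⇒ r3c1=3.
Step 5. [r4c1∈{4}] r4c1's peers cover all but 4. So r4c1=4.
Step 6. [r1c3∈{3}] only 3 remains possible at r1c3 ⇒ r1c3=3.
Step 7. [r2c1∈{2}] r2c1 has the single candidate 2. So r2c1=2.
Step 8. [r3c4∈{1}] only 1 remains possible at r3c4. So r3c4=1.
Step 9. [r2c3∈{1}] nothing but 1 survives at r2c3. So r2c3=1.
Step 10. [r1c2∈{4}] r1c2 has the single candidate 4. So r1c2=4.

Answer: 1 4 3 2 / 2 3 1 4 / 3 2 4 1 / 4 1 2 3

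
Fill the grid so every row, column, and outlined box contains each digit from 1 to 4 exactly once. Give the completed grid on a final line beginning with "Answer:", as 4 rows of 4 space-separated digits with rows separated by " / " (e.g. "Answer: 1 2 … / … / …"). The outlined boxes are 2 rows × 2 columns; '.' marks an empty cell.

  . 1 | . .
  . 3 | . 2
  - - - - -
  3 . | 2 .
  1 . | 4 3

Step 1. [r1c1∈{2,4}] row 1 places 2 nowhere but r1c1, so r1c1=2.
Step 2. [r1c4∈{4}] r1c4 is down to just 4. So r1c4=4.
Step 3. [r1c3∈{3}] only 3 remains possible at r1c3, so r1c3=3.
Step 4. [r4c2∈{2}] r4c2 is down to just 2 ⇒ r4c2=2.
Step 5. [r3c2∈{4}] r3c2's peers cover all but 4, so r3c2=4.
Step 6. [r3c4∈{1}] r3c4's peers cover all but 1 ⇒ r3c4=1.
Step 7. [r2c3∈{1}] only 1 remains possible at r2c3. So r2c3=1.
Step 8. [r2c1∈{4}] only 4 remains possible at r2c1, so r2c1=4.

Answer: 2 1 3 4 / 4 3 1 2 / 3 4 2 1 / 1 2 4 3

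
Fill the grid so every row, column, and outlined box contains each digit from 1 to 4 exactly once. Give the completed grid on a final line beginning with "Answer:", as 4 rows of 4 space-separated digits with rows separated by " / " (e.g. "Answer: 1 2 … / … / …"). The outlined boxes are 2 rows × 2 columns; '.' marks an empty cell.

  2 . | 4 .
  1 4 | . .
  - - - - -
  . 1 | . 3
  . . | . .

Step 1. [r3c3∈{2}] nothing but 2 survives at r3c3, so r3c3=2.
Step 2. [r4c4∈{1,4}] col 4 places 4 nowhere but r4c4. So r4c4=4.
Step 3. [r4c1∈{3}] r4c1 has the single candidate 3. So r4c1=3.
Step 4. [r2c3∈{3}] nothing but 3 survives at r2c3, so r2c3=3.
Step 5. [r1c2∈{3}] r1c2 has the single candidate 3, so r1c2=3.
Step 6. [r4c2∈{2}] nothing but 2 survives at r4c2 ⇒ r4c2=2.
Step 7. [r4c3∈{1}] r4c3 is down to just 1 ⇒ r4c3=1.
Step 8. [r2c4∈{2}] r2c4 is down to just 2. So r2c4=2.
Step 9. [r3c1∈{4}] r3c1 is down to just 4, so r3c1=4.
Step 10. [r1c4∈{1}] r1c4 has the single candidate 1, so r1c4=1.

Answer: 2 3 4 1 / 1 4 3 2 / 4 1 2 3 / 3 2 1 4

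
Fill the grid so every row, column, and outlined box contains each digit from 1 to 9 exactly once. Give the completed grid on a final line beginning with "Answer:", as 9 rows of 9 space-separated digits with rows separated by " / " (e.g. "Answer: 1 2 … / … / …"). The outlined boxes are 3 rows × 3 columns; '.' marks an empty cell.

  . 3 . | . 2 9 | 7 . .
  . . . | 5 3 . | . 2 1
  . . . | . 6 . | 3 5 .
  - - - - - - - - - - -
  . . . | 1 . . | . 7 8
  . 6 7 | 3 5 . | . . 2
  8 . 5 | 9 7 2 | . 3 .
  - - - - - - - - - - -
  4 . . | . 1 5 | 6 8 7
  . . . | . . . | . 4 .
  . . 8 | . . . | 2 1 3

Step 1. [r3c6∈{1,4,7,8}] col 6 places 1 nowhere but r3c6, so r3c6=1.
Step 2. [r4c5∈{4}] r4c5 is down to just 4. So r4c5=4.
Step 3. [r7c3∈{2,3,9}] 3 has one home in row 7: r7c3, so r7c3=3.
Step 4. [r7c2∈{2,9}] row 7 places 9 nowhere but r7c2 ⇒ r7c2=9.
Step 5. [r5c7∈{1,4,9}] across row 5, 4 lands solely at r5c7, so r5c7=4.
Step 6. [r1c1∈{1,5,6}] row 1 places 5 nowhere but r1c1, so r1c1=5.
Step 7. [r1c4∈{4,8}] in row 1, 8 fits only at r1c4 ⇒ r1c4=8.
Step 8. [r3c2∈{2,4,7,8}] r3c2 is the only open cell in row 3 admitting 8 ⇒ r3c2=8.
Step 9. [r5c1∈{1,9}] r5c1 is the only open cell in row 5 admitting 1 ⇒ r5c1=1.
Step 10. [r8c2∈{1,2,5,7}] col 2 places 1 nowhere but r8c2 ⇒ r8c2=1.
Step 11. [r8c6∈{3,6,7,8}] in row 8, 3 fits only at r8c6 ⇒ r8c6=3.
Step 12. [r1c3∈{1,4,6}] in row 1, 1 fits only at r1c3, so r1c3=1.
Step 13. [r8c9∈{5,9}] col 9 places 5 nowhere but r8c9, so r8c9=5.
Step 14. [r3c9∈{4,9}] 9 has one home in col 9: r3c9, so r3c9=9.
Step 15. [r4c2∈{2}] only 2 remains possible at r4c2, so r4c2=2.
Step 16. [r4c3∈{9}] only 9 remains possible at r4c3 ⇒ r4c3=9.
Step 17. [r2c1∈{6,7,9}] across row 2, 9 lands solely at r2c1 ⇒ r2c1=9.
Step 18. [r2c3∈{4,6}] row 2 places 6 nowhere but r2c3 ⇒ r2c3=6.
Step 19. [r8c3∈{2}] r8c3 has the single candidate 2, so r8c3=2.
Step 20. [r3c3∈{4}] r3c3's peers cover all but 4, so r3c3=4.
Step 21. [r3c4∈{7}] only 7 remains possible at r3c4, so r3c4=7.
Step 22. [r9c6∈{4,6,7}] across col 6, 7 lands solely at r9c6 ⇒ r9c6=7.
Step 23. [r9c1∈{6}] r9c1 is down to just 6. So r9c1=6.
Step 24. [r9c5∈{9}] r9c5 is down to just 9 ⇒ r9c5=9.
Step 25. [r1c8∈{6}] nothing but 6 survives at r1c8. So r1c8=6.
Step 26. [r6c2∈{4}] r6c2's peers cover all but 4, so r6c2=4.
Step 27. [r2c7∈{8}] r2c7 is down to just 8 ⇒ r2c7=8.
Step 28. [r8c4∈{6}] r8c4 has the single candidate 6, so r8c4=6.
Step 29. [r5c6∈{8}] r5c6 is down to just 8. So r5c6=8.
Step 30. [r4c7∈{5}] only 5 remains possible at r4c7, so r4c7=5.
Step 31. [r9c4∈{4}] r9c4 is down to just 4, so r9c4=4.
Step 32. [r3c1∈{2}] r3c1 is down to just 2, so r3c1=2.
Step 33. [r9c2∈{5}] r9c2 is down to just 5. So r9c2=5.
Step 34. [r8c1∈{7}] r8c1 has the single candidate 7 ⇒ r8c1=7.
Step 35. [r8c5∈{8}] r8c5 is down to just 8. So r8c5=8.
Step 36. [r5c8∈{9}] nothing but 9 survives at r5c8 ⇒ r5c8=9.
Step 37. [r2c2∈{7}] r2c2 has the single candidate 7, so r2c2=7.
Step 38. [r7c4∈{2}] r7c4's peers cover all but 2. So r7c4=2.
Step 39. [r4c1∈{3}] only 3 remains possible at r4c1 ⇒ r4c1=3.
Step 40. [r2c6∈{4}] nothing but 4 survives at r2c6 ⇒ r2c6=4.
Step 41. [r4c6∈{6}] r4c6 has the single candidate 6, so r4c6=6.
Step 42. [r1c9∈{4}] r1c9 has the single candidate 4, so r1c9=4.
Step 43. [r6c7∈{1}] r6c7 has the single candidate 1 ⇒ r6c7=1.
Step 44. [r6c9∈{6}] only 6 remains possible at r6c9, so r6c9=6.
Step 45. [r8c7∈{9}] r8c7 is down to just 9, so r8c7=9.

Answer: 5 3 1 8 2 9 7 6 4 / 9 7 6 5 3 4 8 2 1 / 2 8 4 7 6 1 3 5 9 / 3 2 9 1 4 6 5 7 8 / 1 6 7 3 5 8 4 9 2 / 8 4 5 9 7 2 1 3 6 / 4 9 3 2 1 5 6 8 7 / 7 1 2 6 8 3 9 4 5 / 6 5 8 4 9 7 2 1 3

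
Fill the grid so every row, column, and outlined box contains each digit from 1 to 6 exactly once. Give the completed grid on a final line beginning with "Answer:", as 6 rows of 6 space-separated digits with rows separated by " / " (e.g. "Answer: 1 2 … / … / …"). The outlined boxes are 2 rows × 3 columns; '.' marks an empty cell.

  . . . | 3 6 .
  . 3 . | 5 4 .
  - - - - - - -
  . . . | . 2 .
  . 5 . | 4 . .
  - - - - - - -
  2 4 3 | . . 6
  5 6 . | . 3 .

Step 1. [r3c2∈{1}] r3c2's peers cover all but 1. So r3c2=1.
Step 2. [r6c3∈{1}] only 1 remains possible at r6c3. So r6c3=1.
Step 3. [r1c2∈{2}] only 2 remains possible at r1c2, so r1c2=2.
Step 4. [r2c3∈{6}] nothing but 6 survives at r2c3, so r2c3=6.
Step 5. [r1c6∈{1}] r1c6's peers cover all but 1 ⇒ r1c6=1.
Step 6. [r1c1∈{4}] r1c1's peers cover all but 4, so r1c1=4.
Step 7. [r4c6∈{3}] nothing but 3 survives at r4c6, so r4c6=3.
Step 8. [r2c6∈{2}] r2c6's peers cover all but 2, so r2c6=2.
Step 9. [r5c4∈{1}] nothing but 1 survives at r5c4. So r5c4=1.
Step 10. [r4c1∈{6}] nothing but 6 survives at r4c1 ⇒ r4c1=6.
Step 11. [r3c3∈{4}] r3c3 has the single candidate 4 ⇒ r3c3=4.
Step 12. [r3c4∈{6}] nothing but 6 survives at r3c4, so r3c4=6.
Step 13. [r4c3∈{2}] r4c3 has the single candidate 2 ⇒ r4c3=2.
Step 14. [r4c5∈{1}] r4c5's peers cover all but 1, so r4c5=1.
Step 15. [r5c5∈{5}] nothing but 5 survives at r5c5 ⇒ r5c5=5.
Step 16. [r3c6∈{5}] nothing but 5 survives at r3c6. So r3c6=5.
Step 17. [r3c1∈{3}] r3c1 is down to just 3, so r3c1=3.
Step 18. [r6c4∈{2}] r6c4 is down to just 2 ⇒ r6c4=2.
Step 19. [r2c1∈{1}] only 1 remains possible at r2c1, so r2c1=1.
Step 20. [r6c6∈{4}] r6c6 is down to just 4 ⇒ r6c6=4.
Step 21. [r1c3∈{5}] r1c3 has the single candidate 5, so r1c3=5.

Answer: 4 2 5 3 6 1 / 1 3 6 5 4 2 / 3 1 4 6 2 5 / 6 5 2 4 1 3 / 2 4 3 1 5 6 / 5 6 1 2 3 4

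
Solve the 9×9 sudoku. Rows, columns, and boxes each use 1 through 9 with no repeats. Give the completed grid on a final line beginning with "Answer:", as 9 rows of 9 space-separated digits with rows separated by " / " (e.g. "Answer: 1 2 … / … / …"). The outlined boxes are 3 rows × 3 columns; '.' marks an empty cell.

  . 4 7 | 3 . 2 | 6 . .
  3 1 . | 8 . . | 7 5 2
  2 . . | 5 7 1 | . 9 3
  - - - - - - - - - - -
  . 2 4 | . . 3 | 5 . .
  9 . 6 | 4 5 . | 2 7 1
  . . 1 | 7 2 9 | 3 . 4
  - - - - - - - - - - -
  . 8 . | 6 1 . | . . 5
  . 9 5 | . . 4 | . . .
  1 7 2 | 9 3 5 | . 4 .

Step 1. [r1c9∈{8}] nothing but 8 survives at r1c9 ⇒ r1c9=8.
Step 2. [r8c8∈{1,2,3,6,8}] in row 8, 3 fits only at r8c8. So r8c8=3.
Step 3. [r4c5∈{6,8}] in box 5, 6 fits only at r4c5. So r4c5=6.
Step 4. [r4c8∈{8}] r4c8 has the single candidate 8 ⇒ r4c8=8.
Step 5. [r9c9∈{6}] r9c9 is down to just 6, so r9c9=6.
Step 6. [r1c5∈{9}] r1c5 is down to just 9 ⇒ r1c5=9.
Step 7. [r6c1∈{5,8}] in row 6, 8 fits only at r6c1. So r6c1=8.
Step 8. [r8c5∈{8}] r8c5 is down to just 8, so r8c5=8.
Step 9. [r7c8∈{2}] only 2 remains possible at r7c8, so r7c8=2.
Step 10. [r3c3∈{8}] r3c3 is down to just 8 ⇒ r3c3=8.
Step 11. [r3c7∈{4}] nothing but 4 survives at r3c7, so r3c7=4.
Step 12. [r7c6∈{7}] r7c6's peers cover all but 7, so r7c6=7.
Step 13. [r8c9∈{7}] r8c9's peers cover all but 7. So r8c9=7.
Step 14. [r5c6∈{8}] nothing but 8 survives at r5c6. So r5c6=8.
Step 15. [r1c8∈{1}] r1c8 is down to just 1. So r1c8=1.
Step 16. [r8c7∈{1}] only 1 remains possible at r8c7. So r8c7=1.
Step 17. [r8c4∈{2}] r8c4 is down to just 2. So r8c4=2.
Step 18. [r6c2∈{5}] only 5 remains possible at r6c2, so r6c2=5.
Step 19. [r7c1∈{4}] only 4 remains possible at r7c1 ⇒ r7c1=4.
Step 20. [r6c8∈{6}] r6c8's peers cover all but 6 ⇒ r6c8=6.
Step 21. [r7c3∈{3}] r7c3's peers cover all but 3. So r7c3=3.
Step 22. [r5c2∈{3}] only 3 remains possible at r5c2 ⇒ r5c2=3.
Step 23. [r9c7∈{8}] nothing but 8 survives at r9c7. So r9c7=8.
Step 24. [r8c1∈{6}] only 6 remains possible at r8c1 ⇒ r8c1=6.
Step 25. [r7c7∈{9}] nothing but 9 survives at r7c7 ⇒ r7c7=9.
Step 26. [r3c2∈{6}] only 6 remains possible at r3c2 ⇒ r3c2=6.
Step 27. [r4c1∈{7}] only 7 remains possible at r4c1. So r4c1=7.
Step 28. [r2c6∈{6}] r2c6 is down to just 6. So r2c6=6.
Step 29. [r4c9∈{9}] only 9 remains possible at r4c9 ⇒ r4c9=9.
Step 30. [r1c1∈{5}] r1c1 is down to just 5. So r1c1=5.
Step 31. [r2c3∈{9}] r2c3 is down to just 9 ⇒ r2c3=9.
Step 32. [r2c5∈{4}] only 4 remains possible at r2c5, so r2c5=4.
Step 33. [r4c4∈{1}] r4c4's peers cover all but 1, so r4c4=1.

Answer: 5 4 7 3 9 2 6 1 8 / 3 1 9 8 4 6 7 5 2 / 2 6 8 5 7 1 4 9 3 / 7 2 4 1 6 3 5 8 9 / 9 3 6 4 5 8 2 7 1 / 8 5 1 7 2 9 3 6 4 / 4 8 3 6 1 7 9 2 5 / 6 9 5 2 8 4 1 3 7 / 1 7 2 9 3 5 8 4 6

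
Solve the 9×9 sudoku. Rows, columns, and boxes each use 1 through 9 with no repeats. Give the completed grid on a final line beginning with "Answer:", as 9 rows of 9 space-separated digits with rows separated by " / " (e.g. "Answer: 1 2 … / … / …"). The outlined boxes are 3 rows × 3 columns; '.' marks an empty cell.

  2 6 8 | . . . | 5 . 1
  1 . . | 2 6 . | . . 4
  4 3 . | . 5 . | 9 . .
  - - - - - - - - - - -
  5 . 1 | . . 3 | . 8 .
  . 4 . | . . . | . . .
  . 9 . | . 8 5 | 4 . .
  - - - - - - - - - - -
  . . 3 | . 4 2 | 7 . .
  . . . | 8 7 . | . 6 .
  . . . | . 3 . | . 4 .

Step 1. [r3c3∈{7}] r3c3 has the single candidate 7 ⇒ r3c3=7.
Step 2. [r5c5∈{1,2,9}] in col 5, 1 fits only at r5c5. So r5c5=1.
Step 3. [r8c1∈{9}] r8c1 is down to just 9, so r8c1=9.
Step 4. [r8c6∈{1}] only 1 remains possible at r8c6, so r8c6=1.
Step 5. [r3c9∈{2,6,8}] 6 has one home in row 3: r3c9, so r3c9=6.
Step 6. [r5c1∈{3,6,7,8}] 8 has one home in row 5: r5c1, so r5c1=8.
Step 7. [r1c5∈{9}] r1c5's peers cover all but 9, so r1c5=9.
Step 8. [r6c1∈{3,6,7}] col 1 places 3 nowhere but r6c1. So r6c1=3.
Step 9. [r2c2∈{5}] r2c2 has the single candidate 5, so r2c2=5.
Step 10. [r8c2∈{2}] r8c2 has the single candidate 2 ⇒ r8c2=2.
Step 11. [r9c7∈{1,2,8}] across col 7, 1 lands solely at r9c7 ⇒ r9c7=1.
Step 12. [r9c9∈{2,5,8,9}] in row 9, 2 fits only at r9c9, so r9c9=2.
Step 13. [r6c9∈{7}] nothing but 7 survives at r6c9, so r6c9=7.
Step 14. [r6c4∈{6}] r6c4 has the single candidate 6, so r6c4=6.
Step 15. [r4c9∈{9}] nothing but 9 survives at r4c9. So r4c9=9.
Step 16. [r8c7∈{3}] nothing but 3 survives at r8c7. So r8c7=3.
Step 17. [r8c9∈{5}] r8c9 has the single candidate 5. So r8c9=5.
Step 18. [r5c3∈{2,6}] box 4 places 6 nowhere but r5c3. So r5c3=6.
Step 19. [r5c7∈{2}] r5c7 has the single candidate 2. So r5c7=2.
Step 20. [r1c4∈{3,4,7}] in col 4, 3 fits only at r1c4, so r1c4=3.
Step 21. [r4c2∈{7}] r4c2's peers cover all but 7. So r4c2=7.
Step 22. [r9c6∈{6,9}] 6 has one home in col 6: r9c6, so r9c6=6.
Step 23. [r9c4∈{5,9}] in row 9, 9 fits only at r9c4 ⇒ r9c4=9.
Step 24. [r1c8∈{7}] nothing but 7 survives at r1c8, so r1c8=7.
Step 25. [r2c6∈{7,8}] row 2 places 7 nowhere but r2c6 ⇒ r2c6=7.
Step 26. [r7c9∈{8}] r7c9's peers cover all but 8 ⇒ r7c9=8.
Step 27. [r5c8∈{3,5}] in row 5, 5 fits only at r5c8, so r5c8=5.
Step 28. [r3c4∈{1}] r3c4 is down to just 1 ⇒ r3c4=1.
Step 29. [r7c4∈{5}] nothing but 5 survives at r7c4, so r7c4=5.
Step 30. [r5c4∈{7}] r5c4 is down to just 7 ⇒ r5c4=7.
Step 31. [r4c4∈{4}] r4c4 is down to just 4. So r4c4=4.
Step 32. [r7c1∈{6}] only 6 remains possible at r7c1. So r7c1=6.
Step 33. [r5c9∈{3}] only 3 remains possible at r5c9 ⇒ r5c9=3.
Step 34. [r7c2∈{1}] r7c2's peers cover all but 1. So r7c2=1.
Step 35. [r2c8∈{3}] r2c8's peers cover all but 3, so r2c8=3.
Step 36. [r6c8∈{1}] r6c8 has the single candidate 1, so r6c8=1.
Step 37. [r1c6∈{4}] r1c6 has the single candidate 4, so r1c6=4.
Step 38. [r8c3∈{4}] r8c3's peers cover all but 4, so r8c3=4.
Step 39. [r9c2∈{8}] r9c2 has the single candidate 8. So r9c2=8.
Step 40. [r3c6∈{8}] r3c6's peers cover all but 8, so r3c6=8.
Step 41. [r3c8∈{2}] r3c8 has the single candidate 2. So r3c8=2.
Step 42. [r4c5∈{2}] nothing but 2 survives at r4c5. So r4c5=2.
Step 43. [r9c1∈{7}] r9c1's peers cover all but 7 ⇒ r9c1=7.
Step 44. [r4c7∈{6}] nothing but 6 survives at r4c7 ⇒ r4c7=6.
Step 45. [r9c3∈{5}] only 5 remains possible at r9c3. So r9c3=5.
Step 46. [r2c7∈{8}] only 8 remains possible at r2c7, so r2c7=8.
Step 47. [r7c8∈{9}] only 9 remains possible at r7c8, so r7c8=9.
Step 48. [r5c6∈{9}] r5c6 is down to just 9. So r5c6=9.
Step 49. [r6c3∈{2}] r6c3's peers cover all but 2, so r6c3=2.
Step 50. [r2c3∈{9}] r2c3 has the single candidate 9. So r2c3=9.

Answer: 2 6 8 3 9 4 5 7 1 / 1 5 9 2 6 7 8 3 4 / 4 3 7 1 5 8 9 2 6 / 5 7 1 4 2 3 6 8 9 / 8 4 6 7 1 9 2 5 3 / 3 9 2 6 8 5 4 1 7 / 6 1 3 5 4 2 7 9 8 / 9 2 4 8 7 1 3 6 5 / 7 8 5 9 3 6 1 4 2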